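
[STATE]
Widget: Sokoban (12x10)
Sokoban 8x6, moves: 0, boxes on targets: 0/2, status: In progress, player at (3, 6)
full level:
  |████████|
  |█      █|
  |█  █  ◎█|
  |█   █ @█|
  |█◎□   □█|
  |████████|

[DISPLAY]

████████    
█      █    
█  █  ◎█    
█   █ @█    
█◎□   □█    
████████    
Moves: 0  0/
            
            
            


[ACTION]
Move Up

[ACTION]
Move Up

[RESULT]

████████    
█     @█    
█  █  ◎█    
█   █  █    
█◎□   □█    
████████    
Moves: 2  0/
            
            
            


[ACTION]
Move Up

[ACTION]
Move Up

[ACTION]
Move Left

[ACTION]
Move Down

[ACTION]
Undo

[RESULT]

████████    
█    @ █    
█  █  ◎█    
█   █  █    
█◎□   □█    
████████    
Moves: 3  0/
            
            
            


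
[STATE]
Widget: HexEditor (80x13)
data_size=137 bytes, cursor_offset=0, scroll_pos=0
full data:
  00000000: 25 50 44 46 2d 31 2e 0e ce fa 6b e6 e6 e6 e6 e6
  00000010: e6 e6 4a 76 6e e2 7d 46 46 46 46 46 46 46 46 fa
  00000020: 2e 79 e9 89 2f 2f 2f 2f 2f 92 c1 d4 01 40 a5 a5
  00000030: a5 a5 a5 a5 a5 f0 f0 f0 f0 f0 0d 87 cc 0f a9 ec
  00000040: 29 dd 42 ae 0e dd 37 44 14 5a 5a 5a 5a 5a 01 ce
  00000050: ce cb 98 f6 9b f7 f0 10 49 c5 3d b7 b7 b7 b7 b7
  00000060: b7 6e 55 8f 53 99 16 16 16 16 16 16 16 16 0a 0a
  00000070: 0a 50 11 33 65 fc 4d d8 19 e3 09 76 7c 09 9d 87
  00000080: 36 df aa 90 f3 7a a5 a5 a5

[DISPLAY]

00000000  25 50 44 46 2d 31 2e 0e  ce fa 6b e6 e6 e6 e6 e6  |%PDF-1....k.....|  
00000010  e6 e6 4a 76 6e e2 7d 46  46 46 46 46 46 46 46 fa  |..Jvn.}FFFFFFFF.|  
00000020  2e 79 e9 89 2f 2f 2f 2f  2f 92 c1 d4 01 40 a5 a5  |.y../////....@..|  
00000030  a5 a5 a5 a5 a5 f0 f0 f0  f0 f0 0d 87 cc 0f a9 ec  |................|  
00000040  29 dd 42 ae 0e dd 37 44  14 5a 5a 5a 5a 5a 01 ce  |).B...7D.ZZZZZ..|  
00000050  ce cb 98 f6 9b f7 f0 10  49 c5 3d b7 b7 b7 b7 b7  |........I.=.....|  
00000060  b7 6e 55 8f 53 99 16 16  16 16 16 16 16 16 0a 0a  |.nU.S...........|  
00000070  0a 50 11 33 65 fc 4d d8  19 e3 09 76 7c 09 9d 87  |.P.3e.M....v|...|  
00000080  36 df aa 90 f3 7a a5 a5  a5                       |6....z...       |  
                                                                                
                                                                                
                                                                                
                                                                                


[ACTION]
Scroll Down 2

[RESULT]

00000020  2e 79 e9 89 2f 2f 2f 2f  2f 92 c1 d4 01 40 a5 a5  |.y../////....@..|  
00000030  a5 a5 a5 a5 a5 f0 f0 f0  f0 f0 0d 87 cc 0f a9 ec  |................|  
00000040  29 dd 42 ae 0e dd 37 44  14 5a 5a 5a 5a 5a 01 ce  |).B...7D.ZZZZZ..|  
00000050  ce cb 98 f6 9b f7 f0 10  49 c5 3d b7 b7 b7 b7 b7  |........I.=.....|  
00000060  b7 6e 55 8f 53 99 16 16  16 16 16 16 16 16 0a 0a  |.nU.S...........|  
00000070  0a 50 11 33 65 fc 4d d8  19 e3 09 76 7c 09 9d 87  |.P.3e.M....v|...|  
00000080  36 df aa 90 f3 7a a5 a5  a5                       |6....z...       |  
                                                                                
                                                                                
                                                                                
                                                                                
                                                                                
                                                                                


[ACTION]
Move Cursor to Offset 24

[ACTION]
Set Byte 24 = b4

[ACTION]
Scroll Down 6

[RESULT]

00000080  36 df aa 90 f3 7a a5 a5  a5                       |6....z...       |  
                                                                                
                                                                                
                                                                                
                                                                                
                                                                                
                                                                                
                                                                                
                                                                                
                                                                                
                                                                                
                                                                                
                                                                                


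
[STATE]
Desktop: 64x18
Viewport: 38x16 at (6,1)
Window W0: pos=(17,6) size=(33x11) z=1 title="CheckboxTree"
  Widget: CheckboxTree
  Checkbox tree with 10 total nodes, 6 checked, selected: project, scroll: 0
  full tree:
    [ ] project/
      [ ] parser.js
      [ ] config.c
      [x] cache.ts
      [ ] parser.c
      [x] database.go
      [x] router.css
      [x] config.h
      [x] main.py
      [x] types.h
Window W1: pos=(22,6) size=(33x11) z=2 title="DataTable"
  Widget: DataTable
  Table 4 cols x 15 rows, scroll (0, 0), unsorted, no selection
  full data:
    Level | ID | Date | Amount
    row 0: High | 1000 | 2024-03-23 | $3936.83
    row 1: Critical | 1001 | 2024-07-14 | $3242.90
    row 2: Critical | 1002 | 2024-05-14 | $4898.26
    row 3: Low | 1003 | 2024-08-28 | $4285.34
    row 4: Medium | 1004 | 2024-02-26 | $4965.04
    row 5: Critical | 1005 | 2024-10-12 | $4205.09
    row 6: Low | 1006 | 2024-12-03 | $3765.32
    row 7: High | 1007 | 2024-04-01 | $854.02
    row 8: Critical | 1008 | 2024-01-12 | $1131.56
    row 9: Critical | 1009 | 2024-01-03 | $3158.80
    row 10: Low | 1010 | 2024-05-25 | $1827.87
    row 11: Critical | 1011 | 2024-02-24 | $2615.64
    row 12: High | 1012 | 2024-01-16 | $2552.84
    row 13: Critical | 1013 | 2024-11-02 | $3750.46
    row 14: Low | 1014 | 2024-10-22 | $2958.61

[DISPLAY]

                                      
                                      
                                      
                                      
                                      
           ┏━━━━┏━━━━━━━━━━━━━━━━━━━━━
           ┃ Che┃ DataTable           
           ┠────┠─────────────────────
           ┃>[-]┃Level   │ID  │Date   
           ┃   [┃────────┼────┼───────
           ┃   [┃High    │1000│2024-03
           ┃   [┃Critical│1001│2024-07
           ┃   [┃Critical│1002│2024-05
           ┃   [┃Low     │1003│2024-08
           ┃   [┃Medium  │1004│2024-02
           ┗━━━━┗━━━━━━━━━━━━━━━━━━━━━


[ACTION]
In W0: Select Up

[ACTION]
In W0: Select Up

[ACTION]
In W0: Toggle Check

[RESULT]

                                      
                                      
                                      
                                      
                                      
           ┏━━━━┏━━━━━━━━━━━━━━━━━━━━━
           ┃ Che┃ DataTable           
           ┠────┠─────────────────────
           ┃>[x]┃Level   │ID  │Date   
           ┃   [┃────────┼────┼───────
           ┃   [┃High    │1000│2024-03
           ┃   [┃Critical│1001│2024-07
           ┃   [┃Critical│1002│2024-05
           ┃   [┃Low     │1003│2024-08
           ┃   [┃Medium  │1004│2024-02
           ┗━━━━┗━━━━━━━━━━━━━━━━━━━━━


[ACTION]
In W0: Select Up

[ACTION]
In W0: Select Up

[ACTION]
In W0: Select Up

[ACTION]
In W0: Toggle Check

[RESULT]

                                      
                                      
                                      
                                      
                                      
           ┏━━━━┏━━━━━━━━━━━━━━━━━━━━━
           ┃ Che┃ DataTable           
           ┠────┠─────────────────────
           ┃>[ ]┃Level   │ID  │Date   
           ┃   [┃────────┼────┼───────
           ┃   [┃High    │1000│2024-03
           ┃   [┃Critical│1001│2024-07
           ┃   [┃Critical│1002│2024-05
           ┃   [┃Low     │1003│2024-08
           ┃   [┃Medium  │1004│2024-02
           ┗━━━━┗━━━━━━━━━━━━━━━━━━━━━


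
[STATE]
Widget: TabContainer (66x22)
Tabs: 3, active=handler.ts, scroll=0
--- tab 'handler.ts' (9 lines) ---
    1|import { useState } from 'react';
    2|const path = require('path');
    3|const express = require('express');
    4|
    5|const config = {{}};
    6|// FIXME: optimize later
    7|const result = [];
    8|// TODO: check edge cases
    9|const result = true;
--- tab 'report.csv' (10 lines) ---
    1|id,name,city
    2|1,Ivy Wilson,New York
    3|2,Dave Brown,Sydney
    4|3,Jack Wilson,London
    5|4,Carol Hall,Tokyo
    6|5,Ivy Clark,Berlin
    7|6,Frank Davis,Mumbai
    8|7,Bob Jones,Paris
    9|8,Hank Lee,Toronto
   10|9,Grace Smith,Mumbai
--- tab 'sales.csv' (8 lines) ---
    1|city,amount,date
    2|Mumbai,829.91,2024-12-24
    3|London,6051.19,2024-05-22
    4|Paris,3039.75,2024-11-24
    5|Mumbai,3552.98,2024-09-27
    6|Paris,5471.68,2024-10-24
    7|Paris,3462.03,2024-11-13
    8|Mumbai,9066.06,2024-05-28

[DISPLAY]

[handler.ts]│ report.csv │ sales.csv                              
──────────────────────────────────────────────────────────────────
import { useState } from 'react';                                 
const path = require('path');                                     
const express = require('express');                               
                                                                  
const config = {{}};                                              
// FIXME: optimize later                                          
const result = [];                                                
// TODO: check edge cases                                         
const result = true;                                              
                                                                  
                                                                  
                                                                  
                                                                  
                                                                  
                                                                  
                                                                  
                                                                  
                                                                  
                                                                  
                                                                  


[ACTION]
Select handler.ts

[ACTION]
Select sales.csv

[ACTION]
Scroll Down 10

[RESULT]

 handler.ts │ report.csv │[sales.csv]                             
──────────────────────────────────────────────────────────────────
Mumbai,9066.06,2024-05-28                                         
                                                                  
                                                                  
                                                                  
                                                                  
                                                                  
                                                                  
                                                                  
                                                                  
                                                                  
                                                                  
                                                                  
                                                                  
                                                                  
                                                                  
                                                                  
                                                                  
                                                                  
                                                                  
                                                                  


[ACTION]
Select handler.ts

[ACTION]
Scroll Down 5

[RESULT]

[handler.ts]│ report.csv │ sales.csv                              
──────────────────────────────────────────────────────────────────
// FIXME: optimize later                                          
const result = [];                                                
// TODO: check edge cases                                         
const result = true;                                              
                                                                  
                                                                  
                                                                  
                                                                  
                                                                  
                                                                  
                                                                  
                                                                  
                                                                  
                                                                  
                                                                  
                                                                  
                                                                  
                                                                  
                                                                  
                                                                  


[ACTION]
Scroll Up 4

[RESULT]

[handler.ts]│ report.csv │ sales.csv                              
──────────────────────────────────────────────────────────────────
const path = require('path');                                     
const express = require('express');                               
                                                                  
const config = {{}};                                              
// FIXME: optimize later                                          
const result = [];                                                
// TODO: check edge cases                                         
const result = true;                                              
                                                                  
                                                                  
                                                                  
                                                                  
                                                                  
                                                                  
                                                                  
                                                                  
                                                                  
                                                                  
                                                                  
                                                                  


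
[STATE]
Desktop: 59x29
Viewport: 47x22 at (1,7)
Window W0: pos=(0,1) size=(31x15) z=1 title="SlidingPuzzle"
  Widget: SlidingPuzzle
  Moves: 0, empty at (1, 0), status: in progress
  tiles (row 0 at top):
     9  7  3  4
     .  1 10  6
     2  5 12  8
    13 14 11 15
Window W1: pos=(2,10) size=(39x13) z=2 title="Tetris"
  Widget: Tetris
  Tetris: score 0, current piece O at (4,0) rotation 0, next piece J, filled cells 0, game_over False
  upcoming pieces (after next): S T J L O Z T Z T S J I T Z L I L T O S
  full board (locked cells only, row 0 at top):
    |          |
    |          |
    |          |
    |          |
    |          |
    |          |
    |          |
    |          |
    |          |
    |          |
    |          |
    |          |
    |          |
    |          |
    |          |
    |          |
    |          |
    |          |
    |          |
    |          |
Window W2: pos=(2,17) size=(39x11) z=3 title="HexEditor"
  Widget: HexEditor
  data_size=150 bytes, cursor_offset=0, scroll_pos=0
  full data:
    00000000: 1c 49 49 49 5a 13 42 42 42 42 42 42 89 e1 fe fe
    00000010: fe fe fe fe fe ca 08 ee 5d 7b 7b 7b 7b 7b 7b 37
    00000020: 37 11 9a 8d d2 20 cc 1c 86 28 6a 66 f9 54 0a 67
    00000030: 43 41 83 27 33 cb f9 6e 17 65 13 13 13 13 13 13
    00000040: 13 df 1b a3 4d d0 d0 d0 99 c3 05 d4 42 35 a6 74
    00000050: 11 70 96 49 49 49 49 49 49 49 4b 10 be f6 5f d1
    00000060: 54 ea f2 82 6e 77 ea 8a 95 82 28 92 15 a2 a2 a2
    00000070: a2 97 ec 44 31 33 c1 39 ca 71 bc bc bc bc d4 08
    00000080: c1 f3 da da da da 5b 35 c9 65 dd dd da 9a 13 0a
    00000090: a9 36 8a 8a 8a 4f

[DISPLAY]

│    │  1 │ 10 │  6 │        ┃                 
├────┼────┼────┼────┤        ┃                 
│  2 │  5 │ 12 │  8 │        ┃                 
├┏━━━━━━━━━━━━━━━━━━━━━━━━━━━━━━━━━━━━━┓       
│┃ Tetris                              ┃       
└┠─────────────────────────────────────┨       
M┃          │Next:                     ┃       
 ┃          │█                         ┃       
━┃          │███                       ┃       
 ┃          │                          ┃       
 ┏━━━━━━━━━━━━━━━━━━━━━━━━━━━━━━━━━━━━━┓       
 ┃ HexEditor                           ┃       
 ┠─────────────────────────────────────┨       
 ┃00000000  1C 49 49 49 5a 13 42 42  42┃       
 ┃00000010  fe fe fe fe fe ca 08 ee  5d┃       
 ┃00000020  37 11 9a 8d d2 20 cc 1c  86┃       
 ┃00000030  43 41 83 27 33 cb f9 6e  17┃       
 ┃00000040  13 df 1b a3 4d d0 d0 d0  99┃       
 ┃00000050  11 70 96 49 49 49 49 49  49┃       
 ┃00000060  54 ea f2 82 6e 77 ea 8a  95┃       
 ┗━━━━━━━━━━━━━━━━━━━━━━━━━━━━━━━━━━━━━┛       
                                               


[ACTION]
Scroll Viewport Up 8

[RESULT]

                                               
━━━━━━━━━━━━━━━━━━━━━━━━━━━━━┓                 
 SlidingPuzzle               ┃                 
─────────────────────────────┨                 
┌────┬────┬────┬────┐        ┃                 
│  9 │  7 │  3 │  4 │        ┃                 
├────┼────┼────┼────┤        ┃                 
│    │  1 │ 10 │  6 │        ┃                 
├────┼────┼────┼────┤        ┃                 
│  2 │  5 │ 12 │  8 │        ┃                 
├┏━━━━━━━━━━━━━━━━━━━━━━━━━━━━━━━━━━━━━┓       
│┃ Tetris                              ┃       
└┠─────────────────────────────────────┨       
M┃          │Next:                     ┃       
 ┃          │█                         ┃       
━┃          │███                       ┃       
 ┃          │                          ┃       
 ┏━━━━━━━━━━━━━━━━━━━━━━━━━━━━━━━━━━━━━┓       
 ┃ HexEditor                           ┃       
 ┠─────────────────────────────────────┨       
 ┃00000000  1C 49 49 49 5a 13 42 42  42┃       
 ┃00000010  fe fe fe fe fe ca 08 ee  5d┃       


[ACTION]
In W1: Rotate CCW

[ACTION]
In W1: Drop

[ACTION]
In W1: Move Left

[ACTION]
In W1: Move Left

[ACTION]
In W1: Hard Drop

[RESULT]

                                               
━━━━━━━━━━━━━━━━━━━━━━━━━━━━━┓                 
 SlidingPuzzle               ┃                 
─────────────────────────────┨                 
┌────┬────┬────┬────┐        ┃                 
│  9 │  7 │  3 │  4 │        ┃                 
├────┼────┼────┼────┤        ┃                 
│    │  1 │ 10 │  6 │        ┃                 
├────┼────┼────┼────┤        ┃                 
│  2 │  5 │ 12 │  8 │        ┃                 
├┏━━━━━━━━━━━━━━━━━━━━━━━━━━━━━━━━━━━━━┓       
│┃ Tetris                              ┃       
└┠─────────────────────────────────────┨       
M┃          │Next:                     ┃       
 ┃          │ ░░                       ┃       
━┃          │░░                        ┃       
 ┃          │                          ┃       
 ┏━━━━━━━━━━━━━━━━━━━━━━━━━━━━━━━━━━━━━┓       
 ┃ HexEditor                           ┃       
 ┠─────────────────────────────────────┨       
 ┃00000000  1C 49 49 49 5a 13 42 42  42┃       
 ┃00000010  fe fe fe fe fe ca 08 ee  5d┃       


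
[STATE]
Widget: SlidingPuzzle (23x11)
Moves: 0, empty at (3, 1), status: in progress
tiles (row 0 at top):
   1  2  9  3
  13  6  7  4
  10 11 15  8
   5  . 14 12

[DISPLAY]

┌────┬────┬────┬────┐  
│  1 │  2 │  9 │  3 │  
├────┼────┼────┼────┤  
│ 13 │  6 │  7 │  4 │  
├────┼────┼────┼────┤  
│ 10 │ 11 │ 15 │  8 │  
├────┼────┼────┼────┤  
│  5 │    │ 14 │ 12 │  
└────┴────┴────┴────┘  
Moves: 0               
                       


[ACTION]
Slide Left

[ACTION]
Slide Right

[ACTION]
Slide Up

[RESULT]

┌────┬────┬────┬────┐  
│  1 │  2 │  9 │  3 │  
├────┼────┼────┼────┤  
│ 13 │  6 │  7 │  4 │  
├────┼────┼────┼────┤  
│ 10 │ 11 │ 15 │  8 │  
├────┼────┼────┼────┤  
│  5 │    │ 14 │ 12 │  
└────┴────┴────┴────┘  
Moves: 2               
                       


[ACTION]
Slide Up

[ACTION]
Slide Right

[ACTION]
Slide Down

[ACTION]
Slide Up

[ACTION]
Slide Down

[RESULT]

┌────┬────┬────┬────┐  
│  1 │  2 │  9 │  3 │  
├────┼────┼────┼────┤  
│ 13 │  6 │  7 │  4 │  
├────┼────┼────┼────┤  
│    │ 11 │ 15 │  8 │  
├────┼────┼────┼────┤  
│ 10 │  5 │ 14 │ 12 │  
└────┴────┴────┴────┘  
Moves: 6               
                       


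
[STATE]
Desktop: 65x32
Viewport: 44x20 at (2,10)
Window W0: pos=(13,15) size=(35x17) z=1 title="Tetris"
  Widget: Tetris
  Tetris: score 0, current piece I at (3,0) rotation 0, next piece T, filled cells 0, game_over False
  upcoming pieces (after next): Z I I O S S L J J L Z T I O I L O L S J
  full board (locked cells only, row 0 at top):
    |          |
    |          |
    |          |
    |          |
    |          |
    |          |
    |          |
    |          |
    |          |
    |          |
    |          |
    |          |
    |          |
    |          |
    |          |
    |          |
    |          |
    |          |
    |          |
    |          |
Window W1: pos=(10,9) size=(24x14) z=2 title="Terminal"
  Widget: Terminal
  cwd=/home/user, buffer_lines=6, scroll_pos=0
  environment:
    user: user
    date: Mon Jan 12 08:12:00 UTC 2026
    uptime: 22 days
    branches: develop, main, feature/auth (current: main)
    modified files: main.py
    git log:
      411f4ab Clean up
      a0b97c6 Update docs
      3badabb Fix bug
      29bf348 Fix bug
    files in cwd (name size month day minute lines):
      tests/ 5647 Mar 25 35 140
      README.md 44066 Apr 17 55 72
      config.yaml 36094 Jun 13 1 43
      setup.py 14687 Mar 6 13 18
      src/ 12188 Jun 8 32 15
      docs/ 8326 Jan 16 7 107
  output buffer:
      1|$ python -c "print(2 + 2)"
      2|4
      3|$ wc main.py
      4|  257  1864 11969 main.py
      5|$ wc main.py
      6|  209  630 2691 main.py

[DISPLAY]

        ┃ Terminal             ┃            
        ┠──────────────────────┨            
        ┃$ python -c "print(2 +┃            
        ┃4                     ┃            
        ┃$ wc main.py          ┃            
        ┃  257  1864 11969 main┃━━━━━━━━━━━━
        ┃$ wc main.py          ┃            
        ┃  209  630 2691 main.p┃────────────
        ┃$ █                   ┃            
        ┃                      ┃            
        ┃                      ┃            
        ┃                      ┃            
        ┗━━━━━━━━━━━━━━━━━━━━━━┛            
           ┃          │                     
           ┃          │Score:               
           ┃          │0                    
           ┃          │                     
           ┃          │                     
           ┃          │                     
           ┃          │                     


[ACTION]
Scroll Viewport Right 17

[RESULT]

l             ┃                             
──────────────┨                             
 -c "print(2 +┃                             
              ┃                             
n.py          ┃                             
864 11969 main┃━━━━━━━━━━━━━┓               
n.py          ┃             ┃               
30 2691 main.p┃─────────────┨               
              ┃             ┃               
              ┃             ┃               
              ┃             ┃               
              ┃             ┃               
━━━━━━━━━━━━━━┛             ┃               
     │                      ┃               
     │Score:                ┃               
     │0                     ┃               
     │                      ┃               
     │                      ┃               
     │                      ┃               
     │                      ┃               


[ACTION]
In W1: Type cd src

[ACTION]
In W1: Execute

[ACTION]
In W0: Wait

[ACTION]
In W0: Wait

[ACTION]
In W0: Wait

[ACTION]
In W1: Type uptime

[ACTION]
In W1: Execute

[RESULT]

l             ┃                             
──────────────┨                             
              ┃                             
n.py          ┃                             
864 11969 main┃                             
n.py          ┃━━━━━━━━━━━━━┓               
30 2691 main.p┃             ┃               
              ┃─────────────┨               
              ┃             ┃               
              ┃             ┃               
up 22 days    ┃             ┃               
              ┃             ┃               
━━━━━━━━━━━━━━┛             ┃               
     │                      ┃               
     │Score:                ┃               
     │0                     ┃               
     │                      ┃               
     │                      ┃               
     │                      ┃               
     │                      ┃               


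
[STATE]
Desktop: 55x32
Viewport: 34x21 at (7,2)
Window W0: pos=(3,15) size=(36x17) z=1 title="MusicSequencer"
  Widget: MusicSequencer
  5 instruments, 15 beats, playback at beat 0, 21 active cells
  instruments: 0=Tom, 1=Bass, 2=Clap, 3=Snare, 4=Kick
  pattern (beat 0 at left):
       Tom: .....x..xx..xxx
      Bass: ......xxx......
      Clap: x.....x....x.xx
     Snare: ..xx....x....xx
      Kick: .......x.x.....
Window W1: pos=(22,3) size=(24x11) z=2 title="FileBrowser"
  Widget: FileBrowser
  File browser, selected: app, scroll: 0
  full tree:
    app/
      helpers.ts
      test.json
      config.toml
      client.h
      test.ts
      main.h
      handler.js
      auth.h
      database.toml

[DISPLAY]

                                  
               ┏━━━━━━━━━━━━━━━━━━
               ┃ FileBrowser      
               ┠──────────────────
               ┃> [-] app/        
               ┃    helpers.ts    
               ┃    test.json     
               ┃    config.toml   
               ┃    client.h      
               ┃    test.ts       
               ┃    main.h        
               ┗━━━━━━━━━━━━━━━━━━
                                  
━━━━━━━━━━━━━━━━━━━━━━━━━━━━━━━┓  
sicSequencer                   ┃  
───────────────────────────────┨  
   ▼12345678901234             ┃  
Tom·····█··██··███             ┃  
ass······███······             ┃  
lap█·····█····█·██             ┃  
are··██····█····██             ┃  


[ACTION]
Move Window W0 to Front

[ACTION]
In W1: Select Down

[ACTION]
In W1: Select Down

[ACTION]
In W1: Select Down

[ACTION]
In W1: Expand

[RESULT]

                                  
               ┏━━━━━━━━━━━━━━━━━━
               ┃ FileBrowser      
               ┠──────────────────
               ┃  [-] app/        
               ┃    helpers.ts    
               ┃    test.json     
               ┃  > config.toml   
               ┃    client.h      
               ┃    test.ts       
               ┃    main.h        
               ┗━━━━━━━━━━━━━━━━━━
                                  
━━━━━━━━━━━━━━━━━━━━━━━━━━━━━━━┓  
sicSequencer                   ┃  
───────────────────────────────┨  
   ▼12345678901234             ┃  
Tom·····█··██··███             ┃  
ass······███······             ┃  
lap█·····█····█·██             ┃  
are··██····█····██             ┃  


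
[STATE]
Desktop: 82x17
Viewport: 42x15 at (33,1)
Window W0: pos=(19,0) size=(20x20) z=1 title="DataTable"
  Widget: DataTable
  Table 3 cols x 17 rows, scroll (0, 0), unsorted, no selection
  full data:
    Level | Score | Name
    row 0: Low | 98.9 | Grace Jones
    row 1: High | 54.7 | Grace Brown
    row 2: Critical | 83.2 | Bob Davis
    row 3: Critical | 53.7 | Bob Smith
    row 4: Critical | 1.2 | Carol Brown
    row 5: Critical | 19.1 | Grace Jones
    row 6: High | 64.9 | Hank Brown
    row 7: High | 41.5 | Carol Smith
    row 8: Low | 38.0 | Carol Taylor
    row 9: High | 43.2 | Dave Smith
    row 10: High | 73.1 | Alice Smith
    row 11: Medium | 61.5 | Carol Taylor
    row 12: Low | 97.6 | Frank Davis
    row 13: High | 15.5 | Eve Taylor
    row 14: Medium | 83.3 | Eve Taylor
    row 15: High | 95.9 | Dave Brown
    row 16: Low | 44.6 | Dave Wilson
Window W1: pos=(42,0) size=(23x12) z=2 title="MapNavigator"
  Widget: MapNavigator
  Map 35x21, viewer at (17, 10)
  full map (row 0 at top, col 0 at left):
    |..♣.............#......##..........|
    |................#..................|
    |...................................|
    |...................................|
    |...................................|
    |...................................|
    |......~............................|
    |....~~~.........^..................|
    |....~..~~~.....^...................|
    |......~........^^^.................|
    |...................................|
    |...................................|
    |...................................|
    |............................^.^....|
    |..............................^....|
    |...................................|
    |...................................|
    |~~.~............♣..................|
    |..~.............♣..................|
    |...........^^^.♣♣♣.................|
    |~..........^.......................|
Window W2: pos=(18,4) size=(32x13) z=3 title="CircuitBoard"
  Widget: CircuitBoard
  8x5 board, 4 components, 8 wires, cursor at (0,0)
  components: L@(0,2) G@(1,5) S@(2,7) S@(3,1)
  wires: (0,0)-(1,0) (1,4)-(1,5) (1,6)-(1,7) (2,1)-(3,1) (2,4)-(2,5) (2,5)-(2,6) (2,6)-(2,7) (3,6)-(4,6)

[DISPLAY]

     ┃   ┃ MapNavigator        ┃          
─────┨   ┠─────────────────────┨          
e│Nam┃   ┃.....................┃          
━━━━━━━━━━━━━━━━┓..^...........┃          
                ┃.^............┃          
────────────────┨.^^^..........┃          
 6 7            ┃...@..........┃          
                ┃..............┃          
                ┃..............┃          
      · ─ G   · ┃..............┃          
                ┃━━━━━━━━━━━━━━┛          
      · ─ · ─ · ┃                         
                ┃                         
              · ┃                         
              │ ┃                         


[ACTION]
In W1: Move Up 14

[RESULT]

     ┃   ┃ MapNavigator        ┃          
─────┨   ┠─────────────────────┨          
e│Nam┃   ┃                     ┃          
━━━━━━━━━━━━━━━━┓              ┃          
                ┃              ┃          
────────────────┨              ┃          
 6 7            ┃..#@.....##...┃          
                ┃..#...........┃          
                ┃..............┃          
      · ─ G   · ┃..............┃          
                ┃━━━━━━━━━━━━━━┛          
      · ─ · ─ · ┃                         
                ┃                         
              · ┃                         
              │ ┃                         


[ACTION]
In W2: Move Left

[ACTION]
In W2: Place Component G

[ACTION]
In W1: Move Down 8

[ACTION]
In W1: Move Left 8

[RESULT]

     ┃   ┃ MapNavigator        ┃          
─────┨   ┠─────────────────────┨          
e│Nam┃   ┃ ....................┃          
━━━━━━━━━━━━━━━━┓..............┃          
                ┃~.............┃          
────────────────┨~.........^...┃          
 6 7            ┃.~~@.....^....┃          
                ┃~........^^^..┃          
                ┃..............┃          
      · ─ G   · ┃..............┃          
                ┃━━━━━━━━━━━━━━┛          
      · ─ · ─ · ┃                         
                ┃                         
              · ┃                         
              │ ┃                         


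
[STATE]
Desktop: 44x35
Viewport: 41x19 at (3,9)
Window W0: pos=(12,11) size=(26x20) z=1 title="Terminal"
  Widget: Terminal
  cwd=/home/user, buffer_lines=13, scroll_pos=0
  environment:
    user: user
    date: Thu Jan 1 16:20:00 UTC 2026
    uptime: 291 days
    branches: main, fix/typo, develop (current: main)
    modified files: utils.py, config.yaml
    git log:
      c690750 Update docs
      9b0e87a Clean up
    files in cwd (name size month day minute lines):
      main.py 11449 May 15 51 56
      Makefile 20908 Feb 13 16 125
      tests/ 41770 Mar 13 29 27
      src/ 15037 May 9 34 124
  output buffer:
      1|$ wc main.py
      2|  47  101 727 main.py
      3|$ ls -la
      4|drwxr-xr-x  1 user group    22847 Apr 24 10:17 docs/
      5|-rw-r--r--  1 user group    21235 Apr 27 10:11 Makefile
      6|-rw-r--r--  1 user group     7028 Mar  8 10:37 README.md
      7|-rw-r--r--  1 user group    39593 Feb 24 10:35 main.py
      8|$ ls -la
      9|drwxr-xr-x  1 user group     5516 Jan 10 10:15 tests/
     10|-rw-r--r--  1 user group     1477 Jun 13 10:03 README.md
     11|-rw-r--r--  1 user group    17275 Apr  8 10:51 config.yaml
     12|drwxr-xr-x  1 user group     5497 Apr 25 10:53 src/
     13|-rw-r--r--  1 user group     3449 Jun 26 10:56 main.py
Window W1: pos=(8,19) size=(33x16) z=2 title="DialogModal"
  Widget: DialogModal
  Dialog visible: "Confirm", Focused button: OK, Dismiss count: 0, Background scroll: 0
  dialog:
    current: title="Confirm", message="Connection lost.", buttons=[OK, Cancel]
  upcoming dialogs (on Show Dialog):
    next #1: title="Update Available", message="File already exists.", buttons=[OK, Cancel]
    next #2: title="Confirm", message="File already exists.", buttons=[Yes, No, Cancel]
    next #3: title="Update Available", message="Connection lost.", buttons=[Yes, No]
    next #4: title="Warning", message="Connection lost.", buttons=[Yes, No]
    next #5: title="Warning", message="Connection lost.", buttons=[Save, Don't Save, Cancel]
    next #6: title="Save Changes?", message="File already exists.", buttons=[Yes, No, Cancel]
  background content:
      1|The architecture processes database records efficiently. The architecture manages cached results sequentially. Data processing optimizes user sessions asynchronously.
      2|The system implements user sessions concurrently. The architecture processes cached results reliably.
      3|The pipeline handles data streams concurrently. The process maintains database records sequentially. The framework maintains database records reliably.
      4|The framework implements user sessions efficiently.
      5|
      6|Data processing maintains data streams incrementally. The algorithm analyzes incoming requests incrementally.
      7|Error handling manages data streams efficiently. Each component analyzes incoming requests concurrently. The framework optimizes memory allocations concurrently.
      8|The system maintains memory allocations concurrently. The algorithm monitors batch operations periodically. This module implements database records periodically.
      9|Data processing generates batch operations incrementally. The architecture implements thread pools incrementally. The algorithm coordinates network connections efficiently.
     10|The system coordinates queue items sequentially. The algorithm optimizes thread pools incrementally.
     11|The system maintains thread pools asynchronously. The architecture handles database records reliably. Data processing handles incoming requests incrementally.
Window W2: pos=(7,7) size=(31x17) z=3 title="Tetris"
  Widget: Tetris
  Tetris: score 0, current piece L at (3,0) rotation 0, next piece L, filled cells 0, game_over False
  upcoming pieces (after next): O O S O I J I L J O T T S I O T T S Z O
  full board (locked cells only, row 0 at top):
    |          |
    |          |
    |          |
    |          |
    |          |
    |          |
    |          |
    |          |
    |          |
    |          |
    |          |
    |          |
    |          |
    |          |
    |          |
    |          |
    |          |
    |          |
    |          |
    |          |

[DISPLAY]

    ┠─────────────────────────────┨      
    ┃          │Next:             ┃      
    ┃          │  ▒               ┃      
    ┃          │▒▒▒               ┃      
    ┃          │                  ┃      
    ┃          │                  ┃      
    ┃          │                  ┃      
    ┃          │Score:            ┃      
    ┃          │0                 ┃      
    ┃          │                  ┃      
    ┃          │                  ┃━━┓   
    ┃          │                  ┃  ┃   
    ┃          │                  ┃──┨   
    ┃          │                  ┃ta┃   
    ┗━━━━━━━━━━━━━━━━━━━━━━━━━━━━━┛ss┃   
     ┃The pipeline handles data strea┃   
     ┃The f┌──────────────────┐user s┃   
     ┃     │     Confirm      │      ┃   
     ┃Data │ Connection lost. │ data ┃   


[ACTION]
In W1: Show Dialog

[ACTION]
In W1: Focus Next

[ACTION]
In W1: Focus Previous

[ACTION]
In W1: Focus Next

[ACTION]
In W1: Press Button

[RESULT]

    ┠─────────────────────────────┨      
    ┃          │Next:             ┃      
    ┃          │  ▒               ┃      
    ┃          │▒▒▒               ┃      
    ┃          │                  ┃      
    ┃          │                  ┃      
    ┃          │                  ┃      
    ┃          │Score:            ┃      
    ┃          │0                 ┃      
    ┃          │                  ┃      
    ┃          │                  ┃━━┓   
    ┃          │                  ┃  ┃   
    ┃          │                  ┃──┨   
    ┃          │                  ┃ta┃   
    ┗━━━━━━━━━━━━━━━━━━━━━━━━━━━━━┛ss┃   
     ┃The pipeline handles data strea┃   
     ┃The framework implements user s┃   
     ┃                               ┃   
     ┃Data processing maintains data ┃   
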